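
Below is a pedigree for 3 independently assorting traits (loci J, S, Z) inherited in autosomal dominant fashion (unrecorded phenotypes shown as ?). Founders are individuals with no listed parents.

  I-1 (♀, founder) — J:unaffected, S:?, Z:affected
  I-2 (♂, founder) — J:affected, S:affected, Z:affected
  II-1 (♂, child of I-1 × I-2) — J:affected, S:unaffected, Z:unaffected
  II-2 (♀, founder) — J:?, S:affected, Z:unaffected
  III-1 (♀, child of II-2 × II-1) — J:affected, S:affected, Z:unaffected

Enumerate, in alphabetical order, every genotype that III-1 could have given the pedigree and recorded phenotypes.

J/I-1 un ·: jj
J/I-2 aff ·: Jj|JJ
J/II-1 aff I-1×I-2: Jj
J/II-2 ? ·: jj|Jj|JJ
J/III-1 aff II-2×II-1: Jj|JJ
⇒ J over [I-1,I-2,II-1,II-2,III-1]: 10 consistent
S/I-1 ? ·: ss|Ss
S/I-2 aff ·: Ss
S/II-1 un I-1×I-2: ss
S/II-2 aff ·: Ss|SS
S/III-1 aff II-2×II-1: Ss
⇒ S over [I-1,I-2,II-1,II-2,III-1]: 4 consistent
Z/I-1 aff ·: Zz
Z/I-2 aff ·: Zz
Z/II-1 un I-1×I-2: zz
Z/II-2 un ·: zz
Z/III-1 un II-2×II-1: zz
⇒ Z over [I-1,I-2,II-1,II-2,III-1]: 1 consistent

III-1 ∈ {JJ Ss zz, Jj Ss zz}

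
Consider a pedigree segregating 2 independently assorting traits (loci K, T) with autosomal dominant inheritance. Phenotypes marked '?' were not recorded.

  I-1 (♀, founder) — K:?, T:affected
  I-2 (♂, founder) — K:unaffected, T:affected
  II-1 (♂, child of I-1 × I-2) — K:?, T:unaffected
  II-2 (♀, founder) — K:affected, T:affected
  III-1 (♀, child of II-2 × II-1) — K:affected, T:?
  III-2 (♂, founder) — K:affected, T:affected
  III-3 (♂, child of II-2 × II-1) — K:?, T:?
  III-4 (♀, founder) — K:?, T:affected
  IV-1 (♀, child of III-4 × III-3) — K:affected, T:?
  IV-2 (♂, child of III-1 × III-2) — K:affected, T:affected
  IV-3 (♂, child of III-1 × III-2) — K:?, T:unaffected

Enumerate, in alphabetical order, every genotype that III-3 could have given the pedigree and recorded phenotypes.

III-3 ∈ {KK Tt, KK tt, Kk Tt, Kk tt, kk Tt, kk tt}

K/I-1 ? ·: kk|Kk|KK
K/I-2 un ·: kk
K/II-1 ? I-1×I-2: kk|Kk
K/II-2 aff ·: Kk|KK
K/III-1 aff II-2×II-1: Kk|KK
K/III-2 aff ·: Kk|KK
K/III-3 ? II-2×II-1: kk|Kk|KK
K/III-4 ? ·: kk|Kk|KK
K/IV-1 aff III-4×III-3: Kk|KK
K/IV-2 aff III-1×III-2: Kk|KK
K/IV-3 ? III-1×III-2: kk|Kk|KK
⇒ K over [I-1,I-2,II-1,II-2,III-1,III-2,III-3,III-4,IV-1,IV-2,IV-3]: 840 consistent
T/I-1 aff ·: Tt
T/I-2 aff ·: Tt
T/II-1 un I-1×I-2: tt
T/II-2 aff ·: Tt|TT
T/III-1 ? II-2×II-1: tt|Tt
T/III-2 aff ·: Tt
T/III-3 ? II-2×II-1: tt|Tt
T/III-4 aff ·: Tt|TT
T/IV-1 ? III-4×III-3: tt|Tt|TT
T/IV-2 aff III-1×III-2: Tt|TT
T/IV-3 un III-1×III-2: tt
⇒ T over [I-1,I-2,II-1,II-2,III-1,III-2,III-3,III-4,IV-1,IV-2,IV-3]: 34 consistent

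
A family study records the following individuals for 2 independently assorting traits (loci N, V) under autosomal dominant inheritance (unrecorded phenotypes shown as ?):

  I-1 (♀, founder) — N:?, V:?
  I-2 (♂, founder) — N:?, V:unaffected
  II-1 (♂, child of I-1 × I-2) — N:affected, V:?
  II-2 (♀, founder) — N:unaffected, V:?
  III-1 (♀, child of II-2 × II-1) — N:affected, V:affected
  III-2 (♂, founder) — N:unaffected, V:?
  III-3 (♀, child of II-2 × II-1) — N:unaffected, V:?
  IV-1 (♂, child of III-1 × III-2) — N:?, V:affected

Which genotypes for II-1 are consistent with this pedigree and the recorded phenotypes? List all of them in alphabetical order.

N/I-1 ? ·: nn|Nn|NN
N/I-2 ? ·: nn|Nn|NN
N/II-1 aff I-1×I-2: Nn
N/II-2 un ·: nn
N/III-1 aff II-2×II-1: Nn
N/III-2 un ·: nn
N/III-3 un II-2×II-1: nn
N/IV-1 ? III-1×III-2: nn|Nn
⇒ N over [I-1,I-2,II-1,II-2,III-1,III-2,III-3,IV-1]: 14 consistent
V/I-1 ? ·: vv|Vv|VV
V/I-2 un ·: vv
V/II-1 ? I-1×I-2: vv|Vv
V/II-2 ? ·: vv|Vv|VV
V/III-1 aff II-2×II-1: Vv|VV
V/III-2 ? ·: vv|Vv|VV
V/III-3 ? II-2×II-1: vv|Vv|VV
V/IV-1 aff III-1×III-2: Vv|VV
⇒ V over [I-1,I-2,II-1,II-2,III-1,III-2,III-3,IV-1]: 140 consistent

II-1 ∈ {Nn Vv, Nn vv}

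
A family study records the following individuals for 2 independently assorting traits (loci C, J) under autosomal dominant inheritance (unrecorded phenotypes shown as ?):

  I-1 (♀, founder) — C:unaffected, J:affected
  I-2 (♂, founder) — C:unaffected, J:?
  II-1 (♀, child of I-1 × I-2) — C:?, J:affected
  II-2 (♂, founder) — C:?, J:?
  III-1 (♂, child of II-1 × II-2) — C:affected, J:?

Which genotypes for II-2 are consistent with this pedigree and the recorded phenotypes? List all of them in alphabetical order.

II-2 ∈ {CC JJ, CC Jj, CC jj, Cc JJ, Cc Jj, Cc jj}

C/I-1 un ·: cc
C/I-2 un ·: cc
C/II-1 ? I-1×I-2: cc
C/II-2 ? ·: Cc|CC
C/III-1 aff II-1×II-2: Cc
⇒ C over [I-1,I-2,II-1,II-2,III-1]: 2 consistent
J/I-1 aff ·: Jj|JJ
J/I-2 ? ·: jj|Jj|JJ
J/II-1 aff I-1×I-2: Jj|JJ
J/II-2 ? ·: jj|Jj|JJ
J/III-1 ? II-1×II-2: jj|Jj|JJ
⇒ J over [I-1,I-2,II-1,II-2,III-1]: 51 consistent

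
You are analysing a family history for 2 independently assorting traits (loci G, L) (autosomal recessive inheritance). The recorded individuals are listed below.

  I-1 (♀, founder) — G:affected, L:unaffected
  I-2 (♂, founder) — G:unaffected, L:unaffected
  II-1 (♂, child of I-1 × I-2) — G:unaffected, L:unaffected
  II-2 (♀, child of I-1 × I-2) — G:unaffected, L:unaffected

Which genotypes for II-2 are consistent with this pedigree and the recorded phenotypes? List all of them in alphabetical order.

G/I-1 aff ·: gg
G/I-2 un ·: GG|Gg
G/II-1 un I-1×I-2: Gg
G/II-2 un I-1×I-2: Gg
⇒ G over [I-1,I-2,II-1,II-2]: 2 consistent
L/I-1 un ·: LL|Ll
L/I-2 un ·: LL|Ll
L/II-1 un I-1×I-2: LL|Ll
L/II-2 un I-1×I-2: LL|Ll
⇒ L over [I-1,I-2,II-1,II-2]: 13 consistent

II-2 ∈ {Gg LL, Gg Ll}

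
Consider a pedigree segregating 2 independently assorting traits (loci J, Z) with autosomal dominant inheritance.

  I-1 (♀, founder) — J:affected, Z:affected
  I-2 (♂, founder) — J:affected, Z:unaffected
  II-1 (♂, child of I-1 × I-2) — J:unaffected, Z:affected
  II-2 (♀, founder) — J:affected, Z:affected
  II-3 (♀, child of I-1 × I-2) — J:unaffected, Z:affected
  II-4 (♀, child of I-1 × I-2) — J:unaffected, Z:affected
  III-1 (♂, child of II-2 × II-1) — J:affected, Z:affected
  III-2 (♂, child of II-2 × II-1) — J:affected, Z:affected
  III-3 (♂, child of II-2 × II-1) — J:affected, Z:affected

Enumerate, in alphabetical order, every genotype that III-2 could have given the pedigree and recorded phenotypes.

J/I-1 aff ·: Jj
J/I-2 aff ·: Jj
J/II-1 un I-1×I-2: jj
J/II-2 aff ·: Jj|JJ
J/II-3 un I-1×I-2: jj
J/II-4 un I-1×I-2: jj
J/III-1 aff II-2×II-1: Jj
J/III-2 aff II-2×II-1: Jj
J/III-3 aff II-2×II-1: Jj
⇒ J over [I-1,I-2,II-1,II-2,II-3,II-4,III-1,III-2,III-3]: 2 consistent
Z/I-1 aff ·: Zz|ZZ
Z/I-2 un ·: zz
Z/II-1 aff I-1×I-2: Zz
Z/II-2 aff ·: Zz|ZZ
Z/II-3 aff I-1×I-2: Zz
Z/II-4 aff I-1×I-2: Zz
Z/III-1 aff II-2×II-1: Zz|ZZ
Z/III-2 aff II-2×II-1: Zz|ZZ
Z/III-3 aff II-2×II-1: Zz|ZZ
⇒ Z over [I-1,I-2,II-1,II-2,II-3,II-4,III-1,III-2,III-3]: 32 consistent

III-2 ∈ {Jj ZZ, Jj Zz}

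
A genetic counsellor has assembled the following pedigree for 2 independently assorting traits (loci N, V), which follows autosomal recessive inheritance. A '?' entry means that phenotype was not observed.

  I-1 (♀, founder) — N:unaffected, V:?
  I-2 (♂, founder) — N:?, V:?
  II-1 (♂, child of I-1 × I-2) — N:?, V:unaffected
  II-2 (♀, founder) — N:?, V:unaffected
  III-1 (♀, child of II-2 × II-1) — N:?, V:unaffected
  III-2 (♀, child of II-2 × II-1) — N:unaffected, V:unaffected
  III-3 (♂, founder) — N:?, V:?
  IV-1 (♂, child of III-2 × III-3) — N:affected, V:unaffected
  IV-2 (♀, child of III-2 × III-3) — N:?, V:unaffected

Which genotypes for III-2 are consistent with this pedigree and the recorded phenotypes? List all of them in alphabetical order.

N/I-1 un ·: NN|Nn
N/I-2 ? ·: NN|Nn|nn
N/II-1 ? I-1×I-2: NN|Nn|nn
N/II-2 ? ·: NN|Nn|nn
N/III-1 ? II-2×II-1: NN|Nn|nn
N/III-2 un II-2×II-1: Nn
N/III-3 ? ·: Nn|nn
N/IV-1 aff III-2×III-3: nn
N/IV-2 ? III-2×III-3: NN|Nn|nn
⇒ N over [I-1,I-2,II-1,II-2,III-1,III-2,III-3,IV-1,IV-2]: 265 consistent
V/I-1 ? ·: VV|Vv|vv
V/I-2 ? ·: VV|Vv|vv
V/II-1 un I-1×I-2: VV|Vv
V/II-2 un ·: VV|Vv
V/III-1 un II-2×II-1: VV|Vv
V/III-2 un II-2×II-1: VV|Vv
V/III-3 ? ·: VV|Vv|vv
V/IV-1 un III-2×III-3: VV|Vv
V/IV-2 un III-2×III-3: VV|Vv
⇒ V over [I-1,I-2,II-1,II-2,III-1,III-2,III-3,IV-1,IV-2]: 564 consistent

III-2 ∈ {Nn VV, Nn Vv}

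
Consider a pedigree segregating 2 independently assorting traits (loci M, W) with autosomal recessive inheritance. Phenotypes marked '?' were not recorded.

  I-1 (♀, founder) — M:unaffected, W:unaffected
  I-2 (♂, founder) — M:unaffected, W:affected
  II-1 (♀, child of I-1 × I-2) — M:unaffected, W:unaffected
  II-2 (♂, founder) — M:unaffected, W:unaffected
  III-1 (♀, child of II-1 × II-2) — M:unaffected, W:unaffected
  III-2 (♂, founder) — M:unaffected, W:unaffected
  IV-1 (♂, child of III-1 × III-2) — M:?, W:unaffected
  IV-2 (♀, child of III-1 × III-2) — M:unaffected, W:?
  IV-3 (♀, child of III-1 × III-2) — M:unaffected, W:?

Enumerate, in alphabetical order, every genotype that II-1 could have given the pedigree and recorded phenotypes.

II-1 ∈ {MM Ww, Mm Ww}

M/I-1 un ·: MM|Mm
M/I-2 un ·: MM|Mm
M/II-1 un I-1×I-2: MM|Mm
M/II-2 un ·: MM|Mm
M/III-1 un II-1×II-2: MM|Mm
M/III-2 un ·: MM|Mm
M/IV-1 ? III-1×III-2: MM|Mm|mm
M/IV-2 un III-1×III-2: MM|Mm
M/IV-3 un III-1×III-2: MM|Mm
⇒ M over [I-1,I-2,II-1,II-2,III-1,III-2,IV-1,IV-2,IV-3]: 326 consistent
W/I-1 un ·: WW|Ww
W/I-2 aff ·: ww
W/II-1 un I-1×I-2: Ww
W/II-2 un ·: WW|Ww
W/III-1 un II-1×II-2: WW|Ww
W/III-2 un ·: WW|Ww
W/IV-1 un III-1×III-2: WW|Ww
W/IV-2 ? III-1×III-2: WW|Ww|ww
W/IV-3 ? III-1×III-2: WW|Ww|ww
⇒ W over [I-1,I-2,II-1,II-2,III-1,III-2,IV-1,IV-2,IV-3]: 140 consistent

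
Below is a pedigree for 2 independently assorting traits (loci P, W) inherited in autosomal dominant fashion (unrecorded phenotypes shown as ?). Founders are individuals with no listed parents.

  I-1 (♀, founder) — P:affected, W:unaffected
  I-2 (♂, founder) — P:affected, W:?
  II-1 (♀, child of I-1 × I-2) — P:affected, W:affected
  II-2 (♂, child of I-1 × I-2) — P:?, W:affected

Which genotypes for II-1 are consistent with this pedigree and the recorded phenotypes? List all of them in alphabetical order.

P/I-1 aff ·: Pp|PP
P/I-2 aff ·: Pp|PP
P/II-1 aff I-1×I-2: Pp|PP
P/II-2 ? I-1×I-2: pp|Pp|PP
⇒ P over [I-1,I-2,II-1,II-2]: 15 consistent
W/I-1 un ·: ww
W/I-2 ? ·: Ww|WW
W/II-1 aff I-1×I-2: Ww
W/II-2 aff I-1×I-2: Ww
⇒ W over [I-1,I-2,II-1,II-2]: 2 consistent

II-1 ∈ {PP Ww, Pp Ww}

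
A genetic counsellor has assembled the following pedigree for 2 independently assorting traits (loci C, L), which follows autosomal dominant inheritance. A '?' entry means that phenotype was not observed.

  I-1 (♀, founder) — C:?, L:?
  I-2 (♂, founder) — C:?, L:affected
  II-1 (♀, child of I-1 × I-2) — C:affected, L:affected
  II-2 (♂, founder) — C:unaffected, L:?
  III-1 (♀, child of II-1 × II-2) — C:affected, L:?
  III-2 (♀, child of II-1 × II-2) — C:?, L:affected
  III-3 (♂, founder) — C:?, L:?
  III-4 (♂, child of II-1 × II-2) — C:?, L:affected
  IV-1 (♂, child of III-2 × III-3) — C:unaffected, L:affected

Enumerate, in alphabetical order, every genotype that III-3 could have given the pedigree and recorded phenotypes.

III-3 ∈ {Cc LL, Cc Ll, Cc ll, cc LL, cc Ll, cc ll}

C/I-1 ? ·: cc|Cc|CC
C/I-2 ? ·: cc|Cc|CC
C/II-1 aff I-1×I-2: Cc|CC
C/II-2 un ·: cc
C/III-1 aff II-1×II-2: Cc
C/III-2 ? II-1×II-2: cc|Cc
C/III-3 ? ·: cc|Cc
C/III-4 ? II-1×II-2: cc|Cc
C/IV-1 un III-2×III-3: cc
⇒ C over [I-1,I-2,II-1,II-2,III-1,III-2,III-3,III-4,IV-1]: 64 consistent
L/I-1 ? ·: ll|Ll|LL
L/I-2 aff ·: Ll|LL
L/II-1 aff I-1×I-2: Ll|LL
L/II-2 ? ·: ll|Ll|LL
L/III-1 ? II-1×II-2: ll|Ll|LL
L/III-2 aff II-1×II-2: Ll|LL
L/III-3 ? ·: ll|Ll|LL
L/III-4 aff II-1×II-2: Ll|LL
L/IV-1 aff III-2×III-3: Ll|LL
⇒ L over [I-1,I-2,II-1,II-2,III-1,III-2,III-3,III-4,IV-1]: 680 consistent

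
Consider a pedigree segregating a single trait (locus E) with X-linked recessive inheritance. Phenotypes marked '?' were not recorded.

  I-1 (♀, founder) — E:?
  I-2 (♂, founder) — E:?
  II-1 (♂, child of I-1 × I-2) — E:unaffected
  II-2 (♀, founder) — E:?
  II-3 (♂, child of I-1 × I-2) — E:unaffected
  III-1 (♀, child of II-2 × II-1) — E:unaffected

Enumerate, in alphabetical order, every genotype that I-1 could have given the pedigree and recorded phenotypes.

E/I-1 ? ·: X^EX^E|X^EX^e
E/I-2 ? ·: X^EY|X^eY
E/II-1 un I-1×I-2: X^EY
E/II-2 ? ·: X^EX^E|X^EX^e|X^eX^e
E/II-3 un I-1×I-2: X^EY
E/III-1 un II-2×II-1: X^EX^E|X^EX^e
⇒ E over [I-1,I-2,II-1,II-2,II-3,III-1]: 16 consistent

I-1 ∈ {X^EX^E, X^EX^e}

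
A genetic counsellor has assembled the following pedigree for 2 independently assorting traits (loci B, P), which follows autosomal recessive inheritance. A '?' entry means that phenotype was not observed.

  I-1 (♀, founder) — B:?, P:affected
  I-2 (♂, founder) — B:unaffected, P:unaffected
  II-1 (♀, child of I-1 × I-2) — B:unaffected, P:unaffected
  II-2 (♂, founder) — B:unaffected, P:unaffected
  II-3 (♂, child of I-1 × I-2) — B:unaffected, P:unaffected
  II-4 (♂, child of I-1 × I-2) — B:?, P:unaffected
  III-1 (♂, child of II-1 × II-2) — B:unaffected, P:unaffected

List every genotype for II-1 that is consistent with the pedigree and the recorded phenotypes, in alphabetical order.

B/I-1 ? ·: BB|Bb|bb
B/I-2 un ·: BB|Bb
B/II-1 un I-1×I-2: BB|Bb
B/II-2 un ·: BB|Bb
B/II-3 un I-1×I-2: BB|Bb
B/II-4 ? I-1×I-2: BB|Bb|bb
B/III-1 un II-1×II-2: BB|Bb
⇒ B over [I-1,I-2,II-1,II-2,II-3,II-4,III-1]: 113 consistent
P/I-1 aff ·: pp
P/I-2 un ·: PP|Pp
P/II-1 un I-1×I-2: Pp
P/II-2 un ·: PP|Pp
P/II-3 un I-1×I-2: Pp
P/II-4 un I-1×I-2: Pp
P/III-1 un II-1×II-2: PP|Pp
⇒ P over [I-1,I-2,II-1,II-2,II-3,II-4,III-1]: 8 consistent

II-1 ∈ {BB Pp, Bb Pp}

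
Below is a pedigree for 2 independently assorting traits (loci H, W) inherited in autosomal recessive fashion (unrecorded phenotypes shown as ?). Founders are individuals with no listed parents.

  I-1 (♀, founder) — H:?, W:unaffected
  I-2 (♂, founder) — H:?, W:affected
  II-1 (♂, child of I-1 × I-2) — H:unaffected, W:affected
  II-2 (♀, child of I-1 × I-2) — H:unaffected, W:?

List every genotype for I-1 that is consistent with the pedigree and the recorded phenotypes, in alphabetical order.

I-1 ∈ {HH Ww, Hh Ww, hh Ww}

H/I-1 ? ·: HH|Hh|hh
H/I-2 ? ·: HH|Hh|hh
H/II-1 un I-1×I-2: HH|Hh
H/II-2 un I-1×I-2: HH|Hh
⇒ H over [I-1,I-2,II-1,II-2]: 17 consistent
W/I-1 un ·: Ww
W/I-2 aff ·: ww
W/II-1 aff I-1×I-2: ww
W/II-2 ? I-1×I-2: Ww|ww
⇒ W over [I-1,I-2,II-1,II-2]: 2 consistent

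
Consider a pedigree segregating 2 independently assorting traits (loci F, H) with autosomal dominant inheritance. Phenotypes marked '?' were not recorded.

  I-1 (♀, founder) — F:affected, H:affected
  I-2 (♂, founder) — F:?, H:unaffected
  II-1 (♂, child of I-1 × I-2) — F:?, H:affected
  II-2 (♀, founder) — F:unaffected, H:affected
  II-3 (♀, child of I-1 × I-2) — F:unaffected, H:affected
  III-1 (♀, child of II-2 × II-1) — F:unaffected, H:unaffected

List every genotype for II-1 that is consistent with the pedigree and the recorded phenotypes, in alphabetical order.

II-1 ∈ {Ff Hh, ff Hh}

F/I-1 aff ·: Ff
F/I-2 ? ·: ff|Ff
F/II-1 ? I-1×I-2: ff|Ff
F/II-2 un ·: ff
F/II-3 un I-1×I-2: ff
F/III-1 un II-2×II-1: ff
⇒ F over [I-1,I-2,II-1,II-2,II-3,III-1]: 4 consistent
H/I-1 aff ·: Hh|HH
H/I-2 un ·: hh
H/II-1 aff I-1×I-2: Hh
H/II-2 aff ·: Hh
H/II-3 aff I-1×I-2: Hh
H/III-1 un II-2×II-1: hh
⇒ H over [I-1,I-2,II-1,II-2,II-3,III-1]: 2 consistent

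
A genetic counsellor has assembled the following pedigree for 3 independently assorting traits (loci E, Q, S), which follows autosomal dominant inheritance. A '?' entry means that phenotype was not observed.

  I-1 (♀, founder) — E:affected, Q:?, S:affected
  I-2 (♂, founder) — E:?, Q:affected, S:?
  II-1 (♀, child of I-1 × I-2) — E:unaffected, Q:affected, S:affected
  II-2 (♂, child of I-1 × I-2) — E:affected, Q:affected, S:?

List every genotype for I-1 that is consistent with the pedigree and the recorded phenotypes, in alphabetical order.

E/I-1 aff ·: Ee
E/I-2 ? ·: ee|Ee
E/II-1 un I-1×I-2: ee
E/II-2 aff I-1×I-2: Ee|EE
⇒ E over [I-1,I-2,II-1,II-2]: 3 consistent
Q/I-1 ? ·: qq|Qq|QQ
Q/I-2 aff ·: Qq|QQ
Q/II-1 aff I-1×I-2: Qq|QQ
Q/II-2 aff I-1×I-2: Qq|QQ
⇒ Q over [I-1,I-2,II-1,II-2]: 15 consistent
S/I-1 aff ·: Ss|SS
S/I-2 ? ·: ss|Ss|SS
S/II-1 aff I-1×I-2: Ss|SS
S/II-2 ? I-1×I-2: ss|Ss|SS
⇒ S over [I-1,I-2,II-1,II-2]: 18 consistent

I-1 ∈ {Ee QQ SS, Ee QQ Ss, Ee Qq SS, Ee Qq Ss, Ee qq SS, Ee qq Ss}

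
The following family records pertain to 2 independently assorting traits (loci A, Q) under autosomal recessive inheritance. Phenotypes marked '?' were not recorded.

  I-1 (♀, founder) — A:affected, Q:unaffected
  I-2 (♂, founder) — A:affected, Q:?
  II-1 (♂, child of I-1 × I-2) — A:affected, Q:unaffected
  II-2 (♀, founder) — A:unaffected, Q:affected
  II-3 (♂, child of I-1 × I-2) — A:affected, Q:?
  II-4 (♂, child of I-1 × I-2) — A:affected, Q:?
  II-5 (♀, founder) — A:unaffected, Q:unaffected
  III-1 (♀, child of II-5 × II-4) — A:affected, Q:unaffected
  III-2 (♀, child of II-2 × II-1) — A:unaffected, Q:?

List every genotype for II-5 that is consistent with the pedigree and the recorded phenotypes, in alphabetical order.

A/I-1 aff ·: aa
A/I-2 aff ·: aa
A/II-1 aff I-1×I-2: aa
A/II-2 un ·: AA|Aa
A/II-3 aff I-1×I-2: aa
A/II-4 aff I-1×I-2: aa
A/II-5 un ·: Aa
A/III-1 aff II-5×II-4: aa
A/III-2 un II-2×II-1: Aa
⇒ A over [I-1,I-2,II-1,II-2,II-3,II-4,II-5,III-1,III-2]: 2 consistent
Q/I-1 un ·: QQ|Qq
Q/I-2 ? ·: QQ|Qq|qq
Q/II-1 un I-1×I-2: QQ|Qq
Q/II-2 aff ·: qq
Q/II-3 ? I-1×I-2: QQ|Qq|qq
Q/II-4 ? I-1×I-2: QQ|Qq|qq
Q/II-5 un ·: QQ|Qq
Q/III-1 un II-5×II-4: QQ|Qq
Q/III-2 ? II-2×II-1: Qq|qq
⇒ Q over [I-1,I-2,II-1,II-2,II-3,II-4,II-5,III-1,III-2]: 200 consistent

II-5 ∈ {Aa QQ, Aa Qq}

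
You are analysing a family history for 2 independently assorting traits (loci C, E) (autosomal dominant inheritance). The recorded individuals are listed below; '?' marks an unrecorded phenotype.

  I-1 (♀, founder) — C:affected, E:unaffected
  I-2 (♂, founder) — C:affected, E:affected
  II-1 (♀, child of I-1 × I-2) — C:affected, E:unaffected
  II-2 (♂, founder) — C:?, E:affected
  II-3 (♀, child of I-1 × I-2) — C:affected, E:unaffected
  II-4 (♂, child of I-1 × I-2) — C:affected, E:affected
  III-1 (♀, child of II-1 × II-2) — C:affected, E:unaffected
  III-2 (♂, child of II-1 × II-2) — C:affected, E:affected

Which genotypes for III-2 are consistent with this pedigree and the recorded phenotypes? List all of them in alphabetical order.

III-2 ∈ {CC Ee, Cc Ee}

C/I-1 aff ·: Cc|CC
C/I-2 aff ·: Cc|CC
C/II-1 aff I-1×I-2: Cc|CC
C/II-2 ? ·: cc|Cc|CC
C/II-3 aff I-1×I-2: Cc|CC
C/II-4 aff I-1×I-2: Cc|CC
C/III-1 aff II-1×II-2: Cc|CC
C/III-2 aff II-1×II-2: Cc|CC
⇒ C over [I-1,I-2,II-1,II-2,II-3,II-4,III-1,III-2]: 186 consistent
E/I-1 un ·: ee
E/I-2 aff ·: Ee
E/II-1 un I-1×I-2: ee
E/II-2 aff ·: Ee
E/II-3 un I-1×I-2: ee
E/II-4 aff I-1×I-2: Ee
E/III-1 un II-1×II-2: ee
E/III-2 aff II-1×II-2: Ee
⇒ E over [I-1,I-2,II-1,II-2,II-3,II-4,III-1,III-2]: 1 consistent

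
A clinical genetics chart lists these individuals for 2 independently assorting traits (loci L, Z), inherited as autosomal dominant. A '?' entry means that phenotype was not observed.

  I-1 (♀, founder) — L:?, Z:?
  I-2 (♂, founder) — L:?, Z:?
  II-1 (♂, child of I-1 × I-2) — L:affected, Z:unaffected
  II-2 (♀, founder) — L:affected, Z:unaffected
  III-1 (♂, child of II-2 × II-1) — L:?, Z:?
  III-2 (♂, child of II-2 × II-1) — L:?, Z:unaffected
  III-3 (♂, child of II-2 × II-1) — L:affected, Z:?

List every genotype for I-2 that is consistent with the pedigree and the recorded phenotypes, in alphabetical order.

I-2 ∈ {LL Zz, LL zz, Ll Zz, Ll zz, ll Zz, ll zz}

L/I-1 ? ·: ll|Ll|LL
L/I-2 ? ·: ll|Ll|LL
L/II-1 aff I-1×I-2: Ll|LL
L/II-2 aff ·: Ll|LL
L/III-1 ? II-2×II-1: ll|Ll|LL
L/III-2 ? II-2×II-1: ll|Ll|LL
L/III-3 aff II-2×II-1: Ll|LL
⇒ L over [I-1,I-2,II-1,II-2,III-1,III-2,III-3]: 218 consistent
Z/I-1 ? ·: zz|Zz
Z/I-2 ? ·: zz|Zz
Z/II-1 un I-1×I-2: zz
Z/II-2 un ·: zz
Z/III-1 ? II-2×II-1: zz
Z/III-2 un II-2×II-1: zz
Z/III-3 ? II-2×II-1: zz
⇒ Z over [I-1,I-2,II-1,II-2,III-1,III-2,III-3]: 4 consistent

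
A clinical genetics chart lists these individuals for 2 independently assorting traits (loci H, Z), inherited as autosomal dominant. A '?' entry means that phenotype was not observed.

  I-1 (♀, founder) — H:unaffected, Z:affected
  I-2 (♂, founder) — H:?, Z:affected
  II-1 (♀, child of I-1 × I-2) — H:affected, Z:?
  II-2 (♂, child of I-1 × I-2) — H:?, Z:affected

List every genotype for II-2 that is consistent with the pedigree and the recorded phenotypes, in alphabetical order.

H/I-1 un ·: hh
H/I-2 ? ·: Hh|HH
H/II-1 aff I-1×I-2: Hh
H/II-2 ? I-1×I-2: hh|Hh
⇒ H over [I-1,I-2,II-1,II-2]: 3 consistent
Z/I-1 aff ·: Zz|ZZ
Z/I-2 aff ·: Zz|ZZ
Z/II-1 ? I-1×I-2: zz|Zz|ZZ
Z/II-2 aff I-1×I-2: Zz|ZZ
⇒ Z over [I-1,I-2,II-1,II-2]: 15 consistent

II-2 ∈ {Hh ZZ, Hh Zz, hh ZZ, hh Zz}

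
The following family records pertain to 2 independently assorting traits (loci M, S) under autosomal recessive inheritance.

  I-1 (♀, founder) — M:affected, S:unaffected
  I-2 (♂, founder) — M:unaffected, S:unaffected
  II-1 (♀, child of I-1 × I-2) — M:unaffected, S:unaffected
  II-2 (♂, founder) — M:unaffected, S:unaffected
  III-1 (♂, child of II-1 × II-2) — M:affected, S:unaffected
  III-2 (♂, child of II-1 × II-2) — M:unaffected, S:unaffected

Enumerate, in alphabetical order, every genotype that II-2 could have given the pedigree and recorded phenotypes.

II-2 ∈ {Mm SS, Mm Ss}

M/I-1 aff ·: mm
M/I-2 un ·: MM|Mm
M/II-1 un I-1×I-2: Mm
M/II-2 un ·: Mm
M/III-1 aff II-1×II-2: mm
M/III-2 un II-1×II-2: MM|Mm
⇒ M over [I-1,I-2,II-1,II-2,III-1,III-2]: 4 consistent
S/I-1 un ·: SS|Ss
S/I-2 un ·: SS|Ss
S/II-1 un I-1×I-2: SS|Ss
S/II-2 un ·: SS|Ss
S/III-1 un II-1×II-2: SS|Ss
S/III-2 un II-1×II-2: SS|Ss
⇒ S over [I-1,I-2,II-1,II-2,III-1,III-2]: 44 consistent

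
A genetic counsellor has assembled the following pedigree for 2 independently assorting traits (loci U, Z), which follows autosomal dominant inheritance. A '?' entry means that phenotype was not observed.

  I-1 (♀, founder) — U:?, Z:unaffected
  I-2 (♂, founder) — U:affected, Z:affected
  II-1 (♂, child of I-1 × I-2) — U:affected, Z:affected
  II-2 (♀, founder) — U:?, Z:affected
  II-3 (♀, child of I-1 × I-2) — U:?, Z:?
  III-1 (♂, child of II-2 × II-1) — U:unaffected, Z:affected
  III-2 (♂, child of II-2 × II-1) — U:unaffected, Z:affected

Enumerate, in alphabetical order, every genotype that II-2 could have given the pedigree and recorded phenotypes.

II-2 ∈ {Uu ZZ, Uu Zz, uu ZZ, uu Zz}

U/I-1 ? ·: uu|Uu|UU
U/I-2 aff ·: Uu|UU
U/II-1 aff I-1×I-2: Uu
U/II-2 ? ·: uu|Uu
U/II-3 ? I-1×I-2: uu|Uu|UU
U/III-1 un II-2×II-1: uu
U/III-2 un II-2×II-1: uu
⇒ U over [I-1,I-2,II-1,II-2,II-3,III-1,III-2]: 20 consistent
Z/I-1 un ·: zz
Z/I-2 aff ·: Zz|ZZ
Z/II-1 aff I-1×I-2: Zz
Z/II-2 aff ·: Zz|ZZ
Z/II-3 ? I-1×I-2: zz|Zz
Z/III-1 aff II-2×II-1: Zz|ZZ
Z/III-2 aff II-2×II-1: Zz|ZZ
⇒ Z over [I-1,I-2,II-1,II-2,II-3,III-1,III-2]: 24 consistent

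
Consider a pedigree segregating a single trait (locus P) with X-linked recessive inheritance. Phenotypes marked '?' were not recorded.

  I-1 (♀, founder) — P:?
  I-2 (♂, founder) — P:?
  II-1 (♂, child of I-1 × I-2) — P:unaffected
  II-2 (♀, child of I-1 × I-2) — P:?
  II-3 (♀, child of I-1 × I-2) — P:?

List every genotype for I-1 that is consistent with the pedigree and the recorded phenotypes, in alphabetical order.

P/I-1 ? ·: X^PX^P|X^PX^p
P/I-2 ? ·: X^PY|X^pY
P/II-1 un I-1×I-2: X^PY
P/II-2 ? I-1×I-2: X^PX^P|X^PX^p|X^pX^p
P/II-3 ? I-1×I-2: X^PX^P|X^PX^p|X^pX^p
⇒ P over [I-1,I-2,II-1,II-2,II-3]: 10 consistent

I-1 ∈ {X^PX^P, X^PX^p}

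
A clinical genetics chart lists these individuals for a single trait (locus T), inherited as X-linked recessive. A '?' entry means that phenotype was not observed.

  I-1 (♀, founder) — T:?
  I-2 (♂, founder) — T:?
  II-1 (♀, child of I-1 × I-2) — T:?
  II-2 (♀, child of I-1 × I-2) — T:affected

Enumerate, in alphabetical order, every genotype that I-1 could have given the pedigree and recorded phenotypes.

T/I-1 ? ·: X^TX^t|X^tX^t
T/I-2 ? ·: X^tY
T/II-1 ? I-1×I-2: X^TX^t|X^tX^t
T/II-2 aff I-1×I-2: X^tX^t
⇒ T over [I-1,I-2,II-1,II-2]: 3 consistent

I-1 ∈ {X^TX^t, X^tX^t}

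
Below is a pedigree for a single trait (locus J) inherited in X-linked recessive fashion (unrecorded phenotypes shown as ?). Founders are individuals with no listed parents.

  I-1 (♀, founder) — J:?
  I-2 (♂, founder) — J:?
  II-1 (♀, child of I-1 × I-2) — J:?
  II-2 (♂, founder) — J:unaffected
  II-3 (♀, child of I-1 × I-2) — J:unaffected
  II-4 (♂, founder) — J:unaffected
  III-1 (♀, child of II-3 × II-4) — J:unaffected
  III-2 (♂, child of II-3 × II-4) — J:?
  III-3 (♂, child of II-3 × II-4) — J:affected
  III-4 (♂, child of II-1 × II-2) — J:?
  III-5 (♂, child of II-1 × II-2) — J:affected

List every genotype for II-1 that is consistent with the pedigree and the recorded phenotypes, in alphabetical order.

II-1 ∈ {X^JX^j, X^jX^j}

J/I-1 ? ·: X^JX^J|X^JX^j|X^jX^j
J/I-2 ? ·: X^JY|X^jY
J/II-1 ? I-1×I-2: X^JX^j|X^jX^j
J/II-2 un ·: X^JY
J/II-3 un I-1×I-2: X^JX^j
J/II-4 un ·: X^JY
J/III-1 un II-3×II-4: X^JX^J|X^JX^j
J/III-2 ? II-3×II-4: X^JY|X^jY
J/III-3 aff II-3×II-4: X^jY
J/III-4 ? II-1×II-2: X^JY|X^jY
J/III-5 aff II-1×II-2: X^jY
⇒ J over [I-1,I-2,II-1,II-2,II-3,II-4,III-1,III-2,III-3,III-4,III-5]: 36 consistent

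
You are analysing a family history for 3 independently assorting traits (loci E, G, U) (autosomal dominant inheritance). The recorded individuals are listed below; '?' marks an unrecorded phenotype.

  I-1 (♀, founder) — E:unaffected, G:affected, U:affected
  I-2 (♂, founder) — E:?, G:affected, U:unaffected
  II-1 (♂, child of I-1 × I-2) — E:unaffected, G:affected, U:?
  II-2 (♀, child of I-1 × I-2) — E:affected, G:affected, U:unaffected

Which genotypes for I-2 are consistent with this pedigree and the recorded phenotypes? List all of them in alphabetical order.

I-2 ∈ {Ee GG uu, Ee Gg uu}

E/I-1 un ·: ee
E/I-2 ? ·: Ee
E/II-1 un I-1×I-2: ee
E/II-2 aff I-1×I-2: Ee
⇒ E over [I-1,I-2,II-1,II-2]: 1 consistent
G/I-1 aff ·: Gg|GG
G/I-2 aff ·: Gg|GG
G/II-1 aff I-1×I-2: Gg|GG
G/II-2 aff I-1×I-2: Gg|GG
⇒ G over [I-1,I-2,II-1,II-2]: 13 consistent
U/I-1 aff ·: Uu
U/I-2 un ·: uu
U/II-1 ? I-1×I-2: uu|Uu
U/II-2 un I-1×I-2: uu
⇒ U over [I-1,I-2,II-1,II-2]: 2 consistent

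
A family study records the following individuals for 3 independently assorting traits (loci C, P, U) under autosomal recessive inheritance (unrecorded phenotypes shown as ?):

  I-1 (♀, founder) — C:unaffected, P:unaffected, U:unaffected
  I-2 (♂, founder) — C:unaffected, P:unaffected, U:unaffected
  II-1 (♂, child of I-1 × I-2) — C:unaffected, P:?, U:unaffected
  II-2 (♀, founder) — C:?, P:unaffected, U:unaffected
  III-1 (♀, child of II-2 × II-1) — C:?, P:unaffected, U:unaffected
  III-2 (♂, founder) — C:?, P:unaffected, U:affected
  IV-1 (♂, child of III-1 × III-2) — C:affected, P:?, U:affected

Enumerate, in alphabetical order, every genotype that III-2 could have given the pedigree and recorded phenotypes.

C/I-1 un ·: CC|Cc
C/I-2 un ·: CC|Cc
C/II-1 un I-1×I-2: CC|Cc
C/II-2 ? ·: CC|Cc|cc
C/III-1 ? II-2×II-1: Cc|cc
C/III-2 ? ·: Cc|cc
C/IV-1 aff III-1×III-2: cc
⇒ C over [I-1,I-2,II-1,II-2,III-1,III-2,IV-1]: 46 consistent
P/I-1 un ·: PP|Pp
P/I-2 un ·: PP|Pp
P/II-1 ? I-1×I-2: PP|Pp|pp
P/II-2 un ·: PP|Pp
P/III-1 un II-2×II-1: PP|Pp
P/III-2 un ·: PP|Pp
P/IV-1 ? III-1×III-2: PP|Pp|pp
⇒ P over [I-1,I-2,II-1,II-2,III-1,III-2,IV-1]: 102 consistent
U/I-1 un ·: UU|Uu
U/I-2 un ·: UU|Uu
U/II-1 un I-1×I-2: UU|Uu
U/II-2 un ·: UU|Uu
U/III-1 un II-2×II-1: Uu
U/III-2 aff ·: uu
U/IV-1 aff III-1×III-2: uu
⇒ U over [I-1,I-2,II-1,II-2,III-1,III-2,IV-1]: 10 consistent

III-2 ∈ {Cc PP uu, Cc Pp uu, cc PP uu, cc Pp uu}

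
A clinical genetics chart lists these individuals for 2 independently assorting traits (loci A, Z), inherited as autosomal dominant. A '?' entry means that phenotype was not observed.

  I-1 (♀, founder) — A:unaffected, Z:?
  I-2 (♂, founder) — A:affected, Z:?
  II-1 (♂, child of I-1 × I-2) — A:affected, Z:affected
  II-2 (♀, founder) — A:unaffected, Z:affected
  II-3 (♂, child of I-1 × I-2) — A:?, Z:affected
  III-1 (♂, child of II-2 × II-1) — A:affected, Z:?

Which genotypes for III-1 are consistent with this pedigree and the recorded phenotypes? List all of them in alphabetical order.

A/I-1 un ·: aa
A/I-2 aff ·: Aa|AA
A/II-1 aff I-1×I-2: Aa
A/II-2 un ·: aa
A/II-3 ? I-1×I-2: aa|Aa
A/III-1 aff II-2×II-1: Aa
⇒ A over [I-1,I-2,II-1,II-2,II-3,III-1]: 3 consistent
Z/I-1 ? ·: zz|Zz|ZZ
Z/I-2 ? ·: zz|Zz|ZZ
Z/II-1 aff I-1×I-2: Zz|ZZ
Z/II-2 aff ·: Zz|ZZ
Z/II-3 aff I-1×I-2: Zz|ZZ
Z/III-1 ? II-2×II-1: zz|Zz|ZZ
⇒ Z over [I-1,I-2,II-1,II-2,II-3,III-1]: 71 consistent

III-1 ∈ {Aa ZZ, Aa Zz, Aa zz}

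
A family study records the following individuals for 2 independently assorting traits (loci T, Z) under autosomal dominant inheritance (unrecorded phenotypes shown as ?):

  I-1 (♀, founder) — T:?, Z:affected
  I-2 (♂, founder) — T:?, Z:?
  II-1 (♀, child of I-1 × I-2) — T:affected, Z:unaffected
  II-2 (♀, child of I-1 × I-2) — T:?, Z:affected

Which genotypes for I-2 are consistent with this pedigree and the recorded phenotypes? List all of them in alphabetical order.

T/I-1 ? ·: tt|Tt|TT
T/I-2 ? ·: tt|Tt|TT
T/II-1 aff I-1×I-2: Tt|TT
T/II-2 ? I-1×I-2: tt|Tt|TT
⇒ T over [I-1,I-2,II-1,II-2]: 21 consistent
Z/I-1 aff ·: Zz
Z/I-2 ? ·: zz|Zz
Z/II-1 un I-1×I-2: zz
Z/II-2 aff I-1×I-2: Zz|ZZ
⇒ Z over [I-1,I-2,II-1,II-2]: 3 consistent

I-2 ∈ {TT Zz, TT zz, Tt Zz, Tt zz, tt Zz, tt zz}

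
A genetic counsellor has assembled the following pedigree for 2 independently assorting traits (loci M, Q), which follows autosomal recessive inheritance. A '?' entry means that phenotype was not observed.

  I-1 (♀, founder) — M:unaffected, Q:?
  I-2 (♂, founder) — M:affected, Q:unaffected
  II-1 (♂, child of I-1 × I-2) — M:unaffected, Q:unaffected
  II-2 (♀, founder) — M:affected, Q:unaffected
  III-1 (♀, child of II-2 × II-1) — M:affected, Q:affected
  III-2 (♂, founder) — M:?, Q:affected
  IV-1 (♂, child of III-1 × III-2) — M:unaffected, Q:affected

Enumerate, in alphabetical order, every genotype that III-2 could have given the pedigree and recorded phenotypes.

III-2 ∈ {MM qq, Mm qq}

M/I-1 un ·: MM|Mm
M/I-2 aff ·: mm
M/II-1 un I-1×I-2: Mm
M/II-2 aff ·: mm
M/III-1 aff II-2×II-1: mm
M/III-2 ? ·: MM|Mm
M/IV-1 un III-1×III-2: Mm
⇒ M over [I-1,I-2,II-1,II-2,III-1,III-2,IV-1]: 4 consistent
Q/I-1 ? ·: QQ|Qq|qq
Q/I-2 un ·: QQ|Qq
Q/II-1 un I-1×I-2: Qq
Q/II-2 un ·: Qq
Q/III-1 aff II-2×II-1: qq
Q/III-2 aff ·: qq
Q/IV-1 aff III-1×III-2: qq
⇒ Q over [I-1,I-2,II-1,II-2,III-1,III-2,IV-1]: 5 consistent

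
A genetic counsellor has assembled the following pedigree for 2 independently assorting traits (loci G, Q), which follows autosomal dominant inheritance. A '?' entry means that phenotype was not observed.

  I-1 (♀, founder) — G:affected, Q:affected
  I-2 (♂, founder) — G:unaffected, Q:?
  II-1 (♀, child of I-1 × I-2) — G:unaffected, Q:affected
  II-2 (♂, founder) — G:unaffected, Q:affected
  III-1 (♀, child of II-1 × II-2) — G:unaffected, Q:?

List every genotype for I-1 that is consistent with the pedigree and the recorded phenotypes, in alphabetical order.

G/I-1 aff ·: Gg
G/I-2 un ·: gg
G/II-1 un I-1×I-2: gg
G/II-2 un ·: gg
G/III-1 un II-1×II-2: gg
⇒ G over [I-1,I-2,II-1,II-2,III-1]: 1 consistent
Q/I-1 aff ·: Qq|QQ
Q/I-2 ? ·: qq|Qq|QQ
Q/II-1 aff I-1×I-2: Qq|QQ
Q/II-2 aff ·: Qq|QQ
Q/III-1 ? II-1×II-2: qq|Qq|QQ
⇒ Q over [I-1,I-2,II-1,II-2,III-1]: 37 consistent

I-1 ∈ {Gg QQ, Gg Qq}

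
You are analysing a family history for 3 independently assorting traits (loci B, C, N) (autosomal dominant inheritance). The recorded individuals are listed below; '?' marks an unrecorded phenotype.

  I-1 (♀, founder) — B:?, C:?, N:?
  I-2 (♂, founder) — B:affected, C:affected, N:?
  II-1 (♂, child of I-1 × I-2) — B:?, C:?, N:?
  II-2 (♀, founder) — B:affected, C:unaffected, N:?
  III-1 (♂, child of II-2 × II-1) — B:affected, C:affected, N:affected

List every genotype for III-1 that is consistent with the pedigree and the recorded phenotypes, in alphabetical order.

III-1 ∈ {BB Cc NN, BB Cc Nn, Bb Cc NN, Bb Cc Nn}

B/I-1 ? ·: bb|Bb|BB
B/I-2 aff ·: Bb|BB
B/II-1 ? I-1×I-2: bb|Bb|BB
B/II-2 aff ·: Bb|BB
B/III-1 aff II-2×II-1: Bb|BB
⇒ B over [I-1,I-2,II-1,II-2,III-1]: 36 consistent
C/I-1 ? ·: cc|Cc|CC
C/I-2 aff ·: Cc|CC
C/II-1 ? I-1×I-2: Cc|CC
C/II-2 un ·: cc
C/III-1 aff II-2×II-1: Cc
⇒ C over [I-1,I-2,II-1,II-2,III-1]: 9 consistent
N/I-1 ? ·: nn|Nn|NN
N/I-2 ? ·: nn|Nn|NN
N/II-1 ? I-1×I-2: nn|Nn|NN
N/II-2 ? ·: nn|Nn|NN
N/III-1 aff II-2×II-1: Nn|NN
⇒ N over [I-1,I-2,II-1,II-2,III-1]: 59 consistent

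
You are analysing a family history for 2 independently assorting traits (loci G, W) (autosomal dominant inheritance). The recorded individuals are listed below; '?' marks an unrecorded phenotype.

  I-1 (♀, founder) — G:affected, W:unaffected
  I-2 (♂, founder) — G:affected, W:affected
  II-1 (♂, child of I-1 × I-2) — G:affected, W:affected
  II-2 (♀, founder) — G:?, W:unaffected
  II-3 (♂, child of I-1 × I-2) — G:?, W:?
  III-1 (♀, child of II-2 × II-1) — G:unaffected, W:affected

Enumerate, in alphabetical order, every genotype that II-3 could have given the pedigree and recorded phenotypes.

G/I-1 aff ·: Gg|GG
G/I-2 aff ·: Gg|GG
G/II-1 aff I-1×I-2: Gg
G/II-2 ? ·: gg|Gg
G/II-3 ? I-1×I-2: gg|Gg|GG
G/III-1 un II-2×II-1: gg
⇒ G over [I-1,I-2,II-1,II-2,II-3,III-1]: 14 consistent
W/I-1 un ·: ww
W/I-2 aff ·: Ww|WW
W/II-1 aff I-1×I-2: Ww
W/II-2 un ·: ww
W/II-3 ? I-1×I-2: ww|Ww
W/III-1 aff II-2×II-1: Ww
⇒ W over [I-1,I-2,II-1,II-2,II-3,III-1]: 3 consistent

II-3 ∈ {GG Ww, GG ww, Gg Ww, Gg ww, gg Ww, gg ww}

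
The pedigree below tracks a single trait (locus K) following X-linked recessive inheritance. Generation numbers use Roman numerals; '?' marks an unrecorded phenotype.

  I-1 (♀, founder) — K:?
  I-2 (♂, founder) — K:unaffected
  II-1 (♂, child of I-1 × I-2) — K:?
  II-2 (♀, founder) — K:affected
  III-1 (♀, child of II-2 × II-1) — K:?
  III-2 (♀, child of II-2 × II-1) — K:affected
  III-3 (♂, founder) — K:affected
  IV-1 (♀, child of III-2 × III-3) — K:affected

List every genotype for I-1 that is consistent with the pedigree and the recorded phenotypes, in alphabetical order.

I-1 ∈ {X^KX^k, X^kX^k}

K/I-1 ? ·: X^KX^k|X^kX^k
K/I-2 un ·: X^KY
K/II-1 ? I-1×I-2: X^kY
K/II-2 aff ·: X^kX^k
K/III-1 ? II-2×II-1: X^kX^k
K/III-2 aff II-2×II-1: X^kX^k
K/III-3 aff ·: X^kY
K/IV-1 aff III-2×III-3: X^kX^k
⇒ K over [I-1,I-2,II-1,II-2,III-1,III-2,III-3,IV-1]: 2 consistent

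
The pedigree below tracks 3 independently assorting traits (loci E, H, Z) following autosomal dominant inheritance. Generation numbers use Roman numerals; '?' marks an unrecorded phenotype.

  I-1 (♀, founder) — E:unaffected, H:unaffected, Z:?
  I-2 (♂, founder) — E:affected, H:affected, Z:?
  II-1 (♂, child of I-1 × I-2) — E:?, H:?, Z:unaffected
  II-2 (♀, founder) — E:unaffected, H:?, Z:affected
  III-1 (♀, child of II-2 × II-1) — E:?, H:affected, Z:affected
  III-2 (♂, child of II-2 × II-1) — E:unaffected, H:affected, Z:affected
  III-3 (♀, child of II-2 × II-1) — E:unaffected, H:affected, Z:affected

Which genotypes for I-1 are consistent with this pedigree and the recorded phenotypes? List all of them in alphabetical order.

I-1 ∈ {ee hh Zz, ee hh zz}

E/I-1 un ·: ee
E/I-2 aff ·: Ee|EE
E/II-1 ? I-1×I-2: ee|Ee
E/II-2 un ·: ee
E/III-1 ? II-2×II-1: ee|Ee
E/III-2 un II-2×II-1: ee
E/III-3 un II-2×II-1: ee
⇒ E over [I-1,I-2,II-1,II-2,III-1,III-2,III-3]: 5 consistent
H/I-1 un ·: hh
H/I-2 aff ·: Hh|HH
H/II-1 ? I-1×I-2: hh|Hh
H/II-2 ? ·: hh|Hh|HH
H/III-1 aff II-2×II-1: Hh|HH
H/III-2 aff II-2×II-1: Hh|HH
H/III-3 aff II-2×II-1: Hh|HH
⇒ H over [I-1,I-2,II-1,II-2,III-1,III-2,III-3]: 36 consistent
Z/I-1 ? ·: zz|Zz
Z/I-2 ? ·: zz|Zz
Z/II-1 un I-1×I-2: zz
Z/II-2 aff ·: Zz|ZZ
Z/III-1 aff II-2×II-1: Zz
Z/III-2 aff II-2×II-1: Zz
Z/III-3 aff II-2×II-1: Zz
⇒ Z over [I-1,I-2,II-1,II-2,III-1,III-2,III-3]: 8 consistent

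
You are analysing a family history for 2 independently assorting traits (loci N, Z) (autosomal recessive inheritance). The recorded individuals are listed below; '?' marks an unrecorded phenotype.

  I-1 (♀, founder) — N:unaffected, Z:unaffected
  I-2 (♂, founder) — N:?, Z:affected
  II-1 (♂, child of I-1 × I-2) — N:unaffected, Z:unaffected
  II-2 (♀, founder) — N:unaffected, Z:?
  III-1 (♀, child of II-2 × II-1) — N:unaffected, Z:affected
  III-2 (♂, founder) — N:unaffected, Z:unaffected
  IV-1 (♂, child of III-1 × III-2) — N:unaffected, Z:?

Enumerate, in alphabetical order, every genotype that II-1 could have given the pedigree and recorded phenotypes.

II-1 ∈ {NN Zz, Nn Zz}

N/I-1 un ·: NN|Nn
N/I-2 ? ·: NN|Nn|nn
N/II-1 un I-1×I-2: NN|Nn
N/II-2 un ·: NN|Nn
N/III-1 un II-2×II-1: NN|Nn
N/III-2 un ·: NN|Nn
N/IV-1 un III-1×III-2: NN|Nn
⇒ N over [I-1,I-2,II-1,II-2,III-1,III-2,IV-1]: 110 consistent
Z/I-1 un ·: ZZ|Zz
Z/I-2 aff ·: zz
Z/II-1 un I-1×I-2: Zz
Z/II-2 ? ·: Zz|zz
Z/III-1 aff II-2×II-1: zz
Z/III-2 un ·: ZZ|Zz
Z/IV-1 ? III-1×III-2: Zz|zz
⇒ Z over [I-1,I-2,II-1,II-2,III-1,III-2,IV-1]: 12 consistent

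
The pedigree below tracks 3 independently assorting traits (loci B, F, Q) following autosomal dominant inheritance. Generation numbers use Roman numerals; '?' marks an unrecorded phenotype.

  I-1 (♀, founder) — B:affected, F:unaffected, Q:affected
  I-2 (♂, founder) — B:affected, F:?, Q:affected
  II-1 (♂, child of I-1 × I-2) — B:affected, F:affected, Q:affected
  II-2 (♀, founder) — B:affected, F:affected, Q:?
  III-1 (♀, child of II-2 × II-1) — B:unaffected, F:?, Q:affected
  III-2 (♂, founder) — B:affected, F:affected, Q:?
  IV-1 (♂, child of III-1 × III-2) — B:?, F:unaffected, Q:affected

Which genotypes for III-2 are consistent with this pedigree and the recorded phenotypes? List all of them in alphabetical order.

B/I-1 aff ·: Bb|BB
B/I-2 aff ·: Bb|BB
B/II-1 aff I-1×I-2: Bb
B/II-2 aff ·: Bb
B/III-1 un II-2×II-1: bb
B/III-2 aff ·: Bb|BB
B/IV-1 ? III-1×III-2: bb|Bb
⇒ B over [I-1,I-2,II-1,II-2,III-1,III-2,IV-1]: 9 consistent
F/I-1 un ·: ff
F/I-2 ? ·: Ff|FF
F/II-1 aff I-1×I-2: Ff
F/II-2 aff ·: Ff|FF
F/III-1 ? II-2×II-1: ff|Ff
F/III-2 aff ·: Ff
F/IV-1 un III-1×III-2: ff
⇒ F over [I-1,I-2,II-1,II-2,III-1,III-2,IV-1]: 6 consistent
Q/I-1 aff ·: Qq|QQ
Q/I-2 aff ·: Qq|QQ
Q/II-1 aff I-1×I-2: Qq|QQ
Q/II-2 ? ·: qq|Qq|QQ
Q/III-1 aff II-2×II-1: Qq|QQ
Q/III-2 ? ·: qq|Qq|QQ
Q/IV-1 aff III-1×III-2: Qq|QQ
⇒ Q over [I-1,I-2,II-1,II-2,III-1,III-2,IV-1]: 141 consistent

III-2 ∈ {BB Ff QQ, BB Ff Qq, BB Ff qq, Bb Ff QQ, Bb Ff Qq, Bb Ff qq}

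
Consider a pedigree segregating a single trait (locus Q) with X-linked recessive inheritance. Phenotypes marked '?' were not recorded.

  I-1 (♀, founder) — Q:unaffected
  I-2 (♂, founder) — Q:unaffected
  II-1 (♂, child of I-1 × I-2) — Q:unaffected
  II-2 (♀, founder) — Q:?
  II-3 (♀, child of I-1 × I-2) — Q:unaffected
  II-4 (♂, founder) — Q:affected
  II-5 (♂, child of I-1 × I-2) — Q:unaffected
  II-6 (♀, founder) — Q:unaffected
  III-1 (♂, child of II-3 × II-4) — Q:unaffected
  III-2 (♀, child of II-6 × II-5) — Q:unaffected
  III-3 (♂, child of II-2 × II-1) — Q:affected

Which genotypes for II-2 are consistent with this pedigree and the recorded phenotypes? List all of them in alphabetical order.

II-2 ∈ {X^QX^q, X^qX^q}

Q/I-1 un ·: X^QX^Q|X^QX^q
Q/I-2 un ·: X^QY
Q/II-1 un I-1×I-2: X^QY
Q/II-2 ? ·: X^QX^q|X^qX^q
Q/II-3 un I-1×I-2: X^QX^Q|X^QX^q
Q/II-4 aff ·: X^qY
Q/II-5 un I-1×I-2: X^QY
Q/II-6 un ·: X^QX^Q|X^QX^q
Q/III-1 un II-3×II-4: X^QY
Q/III-2 un II-6×II-5: X^QX^Q|X^QX^q
Q/III-3 aff II-2×II-1: X^qY
⇒ Q over [I-1,I-2,II-1,II-2,II-3,II-4,II-5,II-6,III-1,III-2,III-3]: 18 consistent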